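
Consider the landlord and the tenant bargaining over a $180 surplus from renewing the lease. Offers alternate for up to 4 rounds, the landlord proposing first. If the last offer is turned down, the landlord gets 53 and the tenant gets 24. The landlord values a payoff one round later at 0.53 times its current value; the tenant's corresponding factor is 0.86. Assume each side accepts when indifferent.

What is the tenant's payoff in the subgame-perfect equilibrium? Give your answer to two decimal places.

122.54

Work backward from the last round.
Round 4 (the tenant proposes): the landlord gets 53 if talks fail, so the tenant offers 53 and keeps 127.
Round 3 (the landlord proposes): the tenant can get 127 next round, worth 0.86 × 127 = 109.22 now, so the landlord offers 109.22, keeping 70.78.
Round 2 (the tenant proposes): the landlord can get 70.78 next round, worth 0.53 × 70.78 = 37.5134 now; the tenant offers that and keeps 142.4866.
Round 1 (the landlord proposes): the tenant can get 142.4866 next round, worth 0.86 × 142.4866 = 122.538476 now; the landlord offers that and keeps 57.461524.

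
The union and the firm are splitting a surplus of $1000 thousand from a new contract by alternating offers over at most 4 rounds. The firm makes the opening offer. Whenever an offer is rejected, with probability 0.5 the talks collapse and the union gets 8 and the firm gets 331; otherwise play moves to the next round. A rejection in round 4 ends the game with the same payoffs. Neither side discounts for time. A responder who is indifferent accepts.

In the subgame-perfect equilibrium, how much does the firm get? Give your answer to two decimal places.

By backward induction:
Round 4 (the union proposes): the firm gets 331 if talks fail, so the union offers 331 and keeps 669.
Round 3 (the firm proposes): rejecting gives the union an expected 0.5 × 669 + 0.5 × 8 = 338.5. The firm offers 338.5 and keeps 1000 − 338.5 = 661.5.
Round 2 (the union proposes): rejecting gives the firm an expected 0.5 × 661.5 + 0.5 × 331 = 496.25. The union offers 496.25 and keeps 1000 − 496.25 = 503.75.
Round 1 (the firm proposes): rejecting gives the union an expected 0.5 × 503.75 + 0.5 × 8 = 255.875, so the firm offers 255.875, keeping 744.125.

744.13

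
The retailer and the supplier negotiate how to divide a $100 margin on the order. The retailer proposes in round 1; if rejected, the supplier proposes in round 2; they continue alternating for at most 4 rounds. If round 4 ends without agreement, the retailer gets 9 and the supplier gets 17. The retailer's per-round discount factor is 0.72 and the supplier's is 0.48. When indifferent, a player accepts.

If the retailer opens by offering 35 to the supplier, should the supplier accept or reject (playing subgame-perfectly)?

Accept

Work out the supplier's continuation value if the offer is rejected.
Round 4 (the supplier proposes): the retailer gets 9 if talks fail, so the supplier offers 9 and keeps 91.
Round 3 (the retailer proposes): the supplier can get 91 next round, worth 0.48 × 91 = 43.68 now, so the retailer offers 43.68, keeping 56.32.
Round 2 (the supplier proposes): the retailer can get 56.32 next round, worth 0.72 × 56.32 = 40.5504 now; the supplier offers that and keeps 59.4496.
So by rejecting in round 1, the supplier gets 59.4496 next round, worth 0.48 × 59.4496 = 28.535808 now.
Offer 35 ≥ 28.535808, so the supplier accepts.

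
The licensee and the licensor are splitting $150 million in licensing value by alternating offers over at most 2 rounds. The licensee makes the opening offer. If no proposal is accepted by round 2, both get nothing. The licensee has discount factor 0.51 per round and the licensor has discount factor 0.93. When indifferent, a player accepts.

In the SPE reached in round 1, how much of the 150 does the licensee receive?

10.5

Round 2 (the licensor proposes): the licensee will accept anything ≥ 0, so the licensor offers 0 and keeps 150.
Round 1 (the licensee proposes): the licensor can get 150 next round, worth 0.93 × 150 = 139.5 now; the licensee offers that and keeps 10.5.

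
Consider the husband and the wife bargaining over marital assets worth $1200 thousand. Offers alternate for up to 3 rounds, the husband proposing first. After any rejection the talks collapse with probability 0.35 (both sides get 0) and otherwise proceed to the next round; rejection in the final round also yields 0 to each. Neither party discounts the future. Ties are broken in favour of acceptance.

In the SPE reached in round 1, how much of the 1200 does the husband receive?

927

Round 3 (the husband proposes): rejection yields 0 for the wife; the husband offers 0 and keeps 1200.
Round 2 (the wife proposes): rejecting gives the husband an expected 0.65 × 1200 = 780, so the wife offers 780, keeping 420.
Round 1 (the husband proposes): rejecting gives the wife an expected 0.65 × 420 = 273. The husband offers 273 and keeps 1200 − 273 = 927.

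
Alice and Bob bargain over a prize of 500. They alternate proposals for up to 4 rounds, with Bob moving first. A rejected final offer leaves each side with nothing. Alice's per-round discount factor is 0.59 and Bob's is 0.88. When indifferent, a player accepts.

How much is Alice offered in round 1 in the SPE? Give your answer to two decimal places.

188.56

By backward induction:
Round 4 (Alice proposes): rejection yields 0 for Bob; Alice offers 0 and keeps 500.
Round 3 (Bob proposes): Alice can get 500 next round, worth 0.59 × 500 = 295 now. Bob offers 295 and keeps 500 − 295 = 205.
Round 2 (Alice proposes): Bob can get 205 next round, worth 0.88 × 205 = 180.4 now; Alice offers that and keeps 319.6.
Round 1 (Bob proposes): Alice can get 319.6 next round, worth 0.59 × 319.6 = 188.564 now, so Bob offers 188.564, keeping 311.436.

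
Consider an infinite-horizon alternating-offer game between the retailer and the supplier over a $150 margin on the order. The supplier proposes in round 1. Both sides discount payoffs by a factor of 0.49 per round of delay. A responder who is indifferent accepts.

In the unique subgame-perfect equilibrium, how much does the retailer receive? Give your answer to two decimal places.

49.33

Let x be the supplier's share when the supplier proposes and y be the retailer's share when the retailer proposes.
The retailer accepts iff offered ≥ 0.49·y, so x = 150 − 0.49y. Symmetrically y = 150 − 0.49x.
Substituting: x = 150 − 0.49(150 − 0.49x), giving x(1 − 0.49·0.49) = 150(1 − 0.49).
So x = 150 × 0.51 / 0.7599 ≈ 100.6711, and the retailer receives 150 − x ≈ 49.3289.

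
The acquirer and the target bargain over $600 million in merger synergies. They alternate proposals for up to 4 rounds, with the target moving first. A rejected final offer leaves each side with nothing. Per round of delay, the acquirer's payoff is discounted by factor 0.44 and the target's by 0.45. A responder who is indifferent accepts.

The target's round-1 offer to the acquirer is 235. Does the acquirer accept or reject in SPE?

Round 4 (the acquirer proposes): rejection yields 0 for the target; the acquirer offers 0 and keeps 600.
Round 3 (the target proposes): the acquirer can get 600 next round, worth 0.44 × 600 = 264 now. The target offers 264 and keeps 600 − 264 = 336.
Round 2 (the acquirer proposes): the target can get 336 next round, worth 0.45 × 336 = 151.2 now; the acquirer offers that and keeps 448.8.
So by rejecting in round 1, the acquirer gets 448.8 next round, worth 0.44 × 448.8 = 197.472 now.
Offer 235 ≥ 197.472, so the acquirer accepts.

Accept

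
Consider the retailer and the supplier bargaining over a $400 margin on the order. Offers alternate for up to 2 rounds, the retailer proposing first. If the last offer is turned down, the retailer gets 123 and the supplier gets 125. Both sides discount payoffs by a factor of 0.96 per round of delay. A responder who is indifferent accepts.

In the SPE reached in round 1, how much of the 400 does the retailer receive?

134.08

Solve by backward induction from round 2.
Round 2 (the supplier proposes): the retailer gets 123 if talks fail, so the supplier offers 123 and keeps 277.
Round 1 (the retailer proposes): the supplier can get 277 next round, worth 0.96 × 277 = 265.92 now; the retailer offers that and keeps 134.08.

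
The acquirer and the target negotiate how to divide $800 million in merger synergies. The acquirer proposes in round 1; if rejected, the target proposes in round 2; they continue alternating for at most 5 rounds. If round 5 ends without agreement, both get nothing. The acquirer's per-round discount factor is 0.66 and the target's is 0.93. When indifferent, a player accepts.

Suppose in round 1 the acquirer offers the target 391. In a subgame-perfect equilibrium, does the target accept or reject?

Round 5 (the acquirer proposes): rejection yields 0 for the target; the acquirer offers 0 and keeps 800.
Round 4 (the target proposes): the acquirer can get 800 next round, worth 0.66 × 800 = 528 now; the target offers that and keeps 272.
Round 3 (the acquirer proposes): the target can get 272 next round, worth 0.93 × 272 = 252.96 now, so the acquirer offers 252.96, keeping 547.04.
Round 2 (the target proposes): the acquirer can get 547.04 next round, worth 0.66 × 547.04 = 361.0464 now; the target offers that and keeps 438.9536.
So by rejecting in round 1, the target gets 438.9536 next round, worth 0.93 × 438.9536 = 408.226848 now.
Offer 391 < 408.226848, so the target rejects.

Reject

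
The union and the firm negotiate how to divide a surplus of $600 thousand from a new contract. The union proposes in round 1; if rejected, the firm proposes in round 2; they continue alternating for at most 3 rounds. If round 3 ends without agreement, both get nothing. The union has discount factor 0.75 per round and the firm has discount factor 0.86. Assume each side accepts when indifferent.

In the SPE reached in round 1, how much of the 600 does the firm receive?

129

By backward induction:
Round 3 (the union proposes): the firm will accept anything ≥ 0, so the union offers 0 and keeps 600.
Round 2 (the firm proposes): the union can get 600 next round, worth 0.75 × 600 = 450 now, so the firm offers 450, keeping 150.
Round 1 (the union proposes): the firm can get 150 next round, worth 0.86 × 150 = 129 now. The union offers 129 and keeps 600 − 129 = 471.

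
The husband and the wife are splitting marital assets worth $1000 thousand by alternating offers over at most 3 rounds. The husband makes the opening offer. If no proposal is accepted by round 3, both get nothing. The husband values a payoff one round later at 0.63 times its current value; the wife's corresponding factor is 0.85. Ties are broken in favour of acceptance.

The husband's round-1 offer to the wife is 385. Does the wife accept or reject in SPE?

Round 3 (the husband proposes): the wife will accept anything ≥ 0, so the husband offers 0 and keeps 1000.
Round 2 (the wife proposes): the husband can get 1000 next round, worth 0.63 × 1000 = 630 now; the wife offers that and keeps 370.
So by rejecting in round 1, the wife gets 370 next round, worth 0.85 × 370 = 314.5 now.
Offer 385 ≥ 314.5, so the wife accepts.

Accept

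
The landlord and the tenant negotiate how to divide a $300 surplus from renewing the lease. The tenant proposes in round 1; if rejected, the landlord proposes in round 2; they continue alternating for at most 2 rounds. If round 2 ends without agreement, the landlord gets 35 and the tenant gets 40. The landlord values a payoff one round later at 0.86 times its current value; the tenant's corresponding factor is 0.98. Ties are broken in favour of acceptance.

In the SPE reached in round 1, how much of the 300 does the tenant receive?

Round 2 (the landlord proposes): the tenant gets 40 if talks fail, so the landlord offers 40 and keeps 260.
Round 1 (the tenant proposes): the landlord can get 260 next round, worth 0.86 × 260 = 223.6 now. The tenant offers 223.6 and keeps 300 − 223.6 = 76.4.

76.4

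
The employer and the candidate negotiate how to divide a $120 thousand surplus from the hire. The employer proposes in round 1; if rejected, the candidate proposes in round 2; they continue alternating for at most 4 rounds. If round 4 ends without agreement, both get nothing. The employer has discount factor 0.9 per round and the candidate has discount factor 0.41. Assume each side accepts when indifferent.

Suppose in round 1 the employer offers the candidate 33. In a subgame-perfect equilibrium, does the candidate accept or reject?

Round 4 (the candidate proposes): rejection yields 0 for the employer; the candidate offers 0 and keeps 120.
Round 3 (the employer proposes): the candidate can get 120 next round, worth 0.41 × 120 = 49.2 now, so the employer offers 49.2, keeping 70.8.
Round 2 (the candidate proposes): the employer can get 70.8 next round, worth 0.9 × 70.8 = 63.72 now, so the candidate offers 63.72, keeping 56.28.
So by rejecting in round 1, the candidate gets 56.28 next round, worth 0.41 × 56.28 = 23.0748 now.
Offer 33 ≥ 23.0748, so the candidate accepts.

Accept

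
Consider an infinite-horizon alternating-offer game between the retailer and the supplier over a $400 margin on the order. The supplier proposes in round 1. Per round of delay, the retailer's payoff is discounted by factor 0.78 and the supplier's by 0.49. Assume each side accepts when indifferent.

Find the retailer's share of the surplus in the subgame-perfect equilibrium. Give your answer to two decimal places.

When the supplier proposes, the retailer accepts any offer worth at least 0.78 times what the retailer would get by proposing next round; and vice versa.
This gives x = 400 − 0.78y and y = 400 − 0.49x, where x and y are each side's share when it proposes.
Hence (1 − 0.78·0.49)x = 400(1 − 0.78), i.e. 0.6178·x = 88.
x ≈ 142.4409; the retailer's share is 400 − x ≈ 257.5591.

257.56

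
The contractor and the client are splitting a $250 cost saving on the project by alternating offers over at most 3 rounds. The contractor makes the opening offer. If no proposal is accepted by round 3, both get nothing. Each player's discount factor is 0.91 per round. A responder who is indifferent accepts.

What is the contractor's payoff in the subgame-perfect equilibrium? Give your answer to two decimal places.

Round 3 (the contractor proposes): the client will accept anything ≥ 0, so the contractor offers 0 and keeps 250.
Round 2 (the client proposes): the contractor can get 250 next round, worth 0.91 × 250 = 227.5 now. The client offers 227.5 and keeps 250 − 227.5 = 22.5.
Round 1 (the contractor proposes): the client can get 22.5 next round, worth 0.91 × 22.5 = 20.475 now. The contractor offers 20.475 and keeps 250 − 20.475 = 229.525.

229.53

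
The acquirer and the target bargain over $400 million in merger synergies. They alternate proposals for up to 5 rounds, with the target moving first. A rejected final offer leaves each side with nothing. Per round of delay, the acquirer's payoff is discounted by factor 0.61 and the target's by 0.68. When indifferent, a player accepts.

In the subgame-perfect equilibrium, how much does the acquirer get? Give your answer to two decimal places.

110.47

Round 5 (the target proposes): rejection yields 0 for the acquirer; the target offers 0 and keeps 400.
Round 4 (the acquirer proposes): the target can get 400 next round, worth 0.68 × 400 = 272 now, so the acquirer offers 272, keeping 128.
Round 3 (the target proposes): the acquirer can get 128 next round, worth 0.61 × 128 = 78.08 now, so the target offers 78.08, keeping 321.92.
Round 2 (the acquirer proposes): the target can get 321.92 next round, worth 0.68 × 321.92 = 218.9056 now. The acquirer offers 218.9056 and keeps 400 − 218.9056 = 181.0944.
Round 1 (the target proposes): the acquirer can get 181.0944 next round, worth 0.61 × 181.0944 = 110.467584 now, so the target offers 110.467584, keeping 289.532416.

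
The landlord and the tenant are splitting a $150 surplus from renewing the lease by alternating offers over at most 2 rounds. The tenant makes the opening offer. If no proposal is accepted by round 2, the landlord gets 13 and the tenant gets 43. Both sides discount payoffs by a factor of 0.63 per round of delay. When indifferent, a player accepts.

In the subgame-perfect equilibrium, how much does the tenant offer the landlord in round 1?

Round 2 (the landlord proposes): the tenant gets 43 if talks fail, so the landlord offers 43 and keeps 107.
Round 1 (the tenant proposes): the landlord can get 107 next round, worth 0.63 × 107 = 67.41 now. The tenant offers 67.41 and keeps 150 − 67.41 = 82.59.

67.41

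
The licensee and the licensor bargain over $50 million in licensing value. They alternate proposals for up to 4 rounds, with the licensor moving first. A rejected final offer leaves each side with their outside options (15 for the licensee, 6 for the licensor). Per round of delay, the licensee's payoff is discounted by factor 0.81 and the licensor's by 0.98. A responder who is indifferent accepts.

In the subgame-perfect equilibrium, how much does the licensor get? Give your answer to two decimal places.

20.90

Round 4 (the licensee proposes): the licensor gets 6 if talks fail, so the licensee offers 6 and keeps 44.
Round 3 (the licensor proposes): the licensee can get 44 next round, worth 0.81 × 44 = 35.64 now; the licensor offers that and keeps 14.36.
Round 2 (the licensee proposes): the licensor can get 14.36 next round, worth 0.98 × 14.36 = 14.0728 now. The licensee offers 14.0728 and keeps 50 − 14.0728 = 35.9272.
Round 1 (the licensor proposes): the licensee can get 35.9272 next round, worth 0.81 × 35.9272 = 29.101032 now. The licensor offers 29.101032 and keeps 50 − 29.101032 = 20.898968.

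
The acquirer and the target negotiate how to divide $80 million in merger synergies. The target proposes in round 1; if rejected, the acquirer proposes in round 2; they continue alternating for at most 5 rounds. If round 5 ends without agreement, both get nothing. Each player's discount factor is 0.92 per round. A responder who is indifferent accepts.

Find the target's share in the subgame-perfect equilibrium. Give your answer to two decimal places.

Round 5 (the target proposes): the acquirer will accept anything ≥ 0, so the target offers 0 and keeps 80.
Round 4 (the acquirer proposes): the target can get 80 next round, worth 0.92 × 80 = 73.6 now; the acquirer offers that and keeps 6.4.
Round 3 (the target proposes): the acquirer can get 6.4 next round, worth 0.92 × 6.4 = 5.888 now. The target offers 5.888 and keeps 80 − 5.888 = 74.112.
Round 2 (the acquirer proposes): the target can get 74.112 next round, worth 0.92 × 74.112 = 68.18304 now; the acquirer offers that and keeps 11.81696.
Round 1 (the target proposes): the acquirer can get 11.81696 next round, worth 0.92 × 11.81696 = 10.8716032 now, so the target offers 10.8716032, keeping 69.1283968.

69.13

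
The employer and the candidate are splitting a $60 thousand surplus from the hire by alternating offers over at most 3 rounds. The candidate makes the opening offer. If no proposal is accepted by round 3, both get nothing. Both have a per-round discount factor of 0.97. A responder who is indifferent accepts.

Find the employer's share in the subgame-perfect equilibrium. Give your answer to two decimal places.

Round 3 (the candidate proposes): the employer will accept anything ≥ 0, so the candidate offers 0 and keeps 60.
Round 2 (the employer proposes): the candidate can get 60 next round, worth 0.97 × 60 = 58.2 now; the employer offers that and keeps 1.8.
Round 1 (the candidate proposes): the employer can get 1.8 next round, worth 0.97 × 1.8 = 1.746 now, so the candidate offers 1.746, keeping 58.254.

1.75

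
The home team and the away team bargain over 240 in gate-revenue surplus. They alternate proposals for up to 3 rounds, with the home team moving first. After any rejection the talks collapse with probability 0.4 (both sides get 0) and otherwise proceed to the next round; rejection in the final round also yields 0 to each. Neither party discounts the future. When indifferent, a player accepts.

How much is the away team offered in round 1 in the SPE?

57.6

Round 3 (the home team proposes): the away team will accept anything ≥ 0, so the home team offers 0 and keeps 240.
Round 2 (the away team proposes): rejecting gives the home team an expected 0.6 × 240 = 144, so the away team offers 144, keeping 96.
Round 1 (the home team proposes): rejecting gives the away team an expected 0.6 × 96 = 57.6; the home team offers that and keeps 182.4.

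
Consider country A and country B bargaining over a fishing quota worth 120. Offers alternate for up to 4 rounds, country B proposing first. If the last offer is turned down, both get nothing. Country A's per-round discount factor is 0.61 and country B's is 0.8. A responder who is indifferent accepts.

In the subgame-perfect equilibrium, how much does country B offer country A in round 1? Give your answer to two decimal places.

50.36

Round 4 (country A proposes): country B will accept anything ≥ 0, so country A offers 0 and keeps 120.
Round 3 (country B proposes): country A can get 120 next round, worth 0.61 × 120 = 73.2 now. Country B offers 73.2 and keeps 120 − 73.2 = 46.8.
Round 2 (country A proposes): country B can get 46.8 next round, worth 0.8 × 46.8 = 37.44 now, so country A offers 37.44, keeping 82.56.
Round 1 (country B proposes): country A can get 82.56 next round, worth 0.61 × 82.56 = 50.3616 now, so country B offers 50.3616, keeping 69.6384.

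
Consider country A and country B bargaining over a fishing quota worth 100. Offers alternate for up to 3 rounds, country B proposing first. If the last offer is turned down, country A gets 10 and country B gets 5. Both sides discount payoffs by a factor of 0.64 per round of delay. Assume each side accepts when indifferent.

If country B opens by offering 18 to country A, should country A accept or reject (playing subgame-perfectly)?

Work out country A's continuation value if the offer is rejected.
Round 3 (country B proposes): country A gets 10 if talks fail, so country B offers 10 and keeps 90.
Round 2 (country A proposes): country B can get 90 next round, worth 0.64 × 90 = 57.6 now. Country A offers 57.6 and keeps 100 − 57.6 = 42.4.
So by rejecting in round 1, country A gets 42.4 next round, worth 0.64 × 42.4 = 27.136 now.
Offer 18 < 27.136, so country A rejects.

Reject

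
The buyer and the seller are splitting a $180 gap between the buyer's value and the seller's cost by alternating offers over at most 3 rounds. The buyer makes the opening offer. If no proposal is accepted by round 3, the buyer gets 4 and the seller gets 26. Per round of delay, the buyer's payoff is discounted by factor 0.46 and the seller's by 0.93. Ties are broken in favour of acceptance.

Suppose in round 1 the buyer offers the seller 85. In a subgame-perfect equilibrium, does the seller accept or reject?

Reject

Round 3 (the buyer proposes): the seller gets 26 if talks fail, so the buyer offers 26 and keeps 154.
Round 2 (the seller proposes): the buyer can get 154 next round, worth 0.46 × 154 = 70.84 now. The seller offers 70.84 and keeps 180 − 70.84 = 109.16.
So by rejecting in round 1, the seller gets 109.16 next round, worth 0.93 × 109.16 = 101.5188 now.
Offer 85 < 101.5188, so the seller rejects.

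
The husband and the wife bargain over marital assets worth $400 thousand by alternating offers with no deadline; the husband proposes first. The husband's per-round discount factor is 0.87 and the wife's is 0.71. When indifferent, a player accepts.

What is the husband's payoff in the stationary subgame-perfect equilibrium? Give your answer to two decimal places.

In a stationary SPE each proposer offers the other exactly their discounted continuation value.
If the husband keeps x when proposing and the wife keeps y when proposing, then x = 400 − 0.71y and y = 400 − 0.87x.
Solving: x = 400(1 − 0.71) / (1 − 0.87·0.71) = 116 / 0.3823 ≈ 303.4266.
The wife gets 400 − 303.4266 ≈ 96.5734.

303.43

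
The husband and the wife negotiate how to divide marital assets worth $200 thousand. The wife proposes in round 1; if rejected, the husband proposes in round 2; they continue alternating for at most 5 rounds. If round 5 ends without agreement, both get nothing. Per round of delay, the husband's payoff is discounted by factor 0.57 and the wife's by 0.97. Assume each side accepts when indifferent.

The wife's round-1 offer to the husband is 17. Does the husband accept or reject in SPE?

Accept

Round 5 (the wife proposes): rejection yields 0 for the husband; the wife offers 0 and keeps 200.
Round 4 (the husband proposes): the wife can get 200 next round, worth 0.97 × 200 = 194 now; the husband offers that and keeps 6.
Round 3 (the wife proposes): the husband can get 6 next round, worth 0.57 × 6 = 3.42 now, so the wife offers 3.42, keeping 196.58.
Round 2 (the husband proposes): the wife can get 196.58 next round, worth 0.97 × 196.58 = 190.6826 now; the husband offers that and keeps 9.3174.
So by rejecting in round 1, the husband gets 9.3174 next round, worth 0.57 × 9.3174 = 5.310918 now.
Offer 17 ≥ 5.310918, so the husband accepts.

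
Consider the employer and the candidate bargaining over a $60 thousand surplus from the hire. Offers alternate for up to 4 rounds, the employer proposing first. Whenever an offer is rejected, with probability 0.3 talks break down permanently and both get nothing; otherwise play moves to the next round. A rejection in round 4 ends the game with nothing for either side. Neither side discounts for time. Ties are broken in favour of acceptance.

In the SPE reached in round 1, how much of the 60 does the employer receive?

Round 4 (the candidate proposes): rejection yields 0 for the employer; the candidate offers 0 and keeps 60.
Round 3 (the employer proposes): rejecting gives the candidate an expected 0.7 × 60 = 42, so the employer offers 42, keeping 18.
Round 2 (the candidate proposes): rejecting gives the employer an expected 0.7 × 18 = 12.6, so the candidate offers 12.6, keeping 47.4.
Round 1 (the employer proposes): rejecting gives the candidate an expected 0.7 × 47.4 = 33.18; the employer offers that and keeps 26.82.

26.82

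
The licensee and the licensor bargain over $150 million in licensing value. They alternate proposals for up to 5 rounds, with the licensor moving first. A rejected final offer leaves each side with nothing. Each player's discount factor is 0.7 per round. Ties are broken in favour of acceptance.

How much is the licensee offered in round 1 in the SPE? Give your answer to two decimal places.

46.94

Work backward from the last round.
Round 5 (the licensor proposes): rejection yields 0 for the licensee; the licensor offers 0 and keeps 150.
Round 4 (the licensee proposes): the licensor can get 150 next round, worth 0.7 × 150 = 105 now, so the licensee offers 105, keeping 45.
Round 3 (the licensor proposes): the licensee can get 45 next round, worth 0.7 × 45 = 31.5 now, so the licensor offers 31.5, keeping 118.5.
Round 2 (the licensee proposes): the licensor can get 118.5 next round, worth 0.7 × 118.5 = 82.95 now. The licensee offers 82.95 and keeps 150 − 82.95 = 67.05.
Round 1 (the licensor proposes): the licensee can get 67.05 next round, worth 0.7 × 67.05 = 46.935 now, so the licensor offers 46.935, keeping 103.065.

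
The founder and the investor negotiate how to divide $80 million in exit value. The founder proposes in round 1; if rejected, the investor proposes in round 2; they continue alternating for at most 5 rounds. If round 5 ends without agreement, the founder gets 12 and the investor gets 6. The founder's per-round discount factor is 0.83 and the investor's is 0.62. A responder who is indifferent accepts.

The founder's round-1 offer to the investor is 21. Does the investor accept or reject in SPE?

Accept

Work out the investor's continuation value if the offer is rejected.
Round 5 (the founder proposes): the investor gets 6 if talks fail, so the founder offers 6 and keeps 74.
Round 4 (the investor proposes): the founder can get 74 next round, worth 0.83 × 74 = 61.42 now, so the investor offers 61.42, keeping 18.58.
Round 3 (the founder proposes): the investor can get 18.58 next round, worth 0.62 × 18.58 = 11.5196 now, so the founder offers 11.5196, keeping 68.4804.
Round 2 (the investor proposes): the founder can get 68.4804 next round, worth 0.83 × 68.4804 = 56.838732 now. The investor offers 56.838732 and keeps 80 − 56.838732 = 23.161268.
So by rejecting in round 1, the investor gets 23.161268 next round, worth 0.62 × 23.161268 = 14.35998616 now.
Offer 21 ≥ 14.35998616, so the investor accepts.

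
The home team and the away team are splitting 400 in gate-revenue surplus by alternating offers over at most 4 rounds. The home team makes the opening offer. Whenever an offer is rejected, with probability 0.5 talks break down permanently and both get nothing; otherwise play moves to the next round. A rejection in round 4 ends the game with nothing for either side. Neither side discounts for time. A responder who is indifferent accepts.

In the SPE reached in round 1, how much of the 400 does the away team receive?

150

Round 4 (the away team proposes): rejection yields 0 for the home team; the away team offers 0 and keeps 400.
Round 3 (the home team proposes): rejecting gives the away team an expected 0.5 × 400 = 200. The home team offers 200 and keeps 400 − 200 = 200.
Round 2 (the away team proposes): rejecting gives the home team an expected 0.5 × 200 = 100, so the away team offers 100, keeping 300.
Round 1 (the home team proposes): rejecting gives the away team an expected 0.5 × 300 = 150, so the home team offers 150, keeping 250.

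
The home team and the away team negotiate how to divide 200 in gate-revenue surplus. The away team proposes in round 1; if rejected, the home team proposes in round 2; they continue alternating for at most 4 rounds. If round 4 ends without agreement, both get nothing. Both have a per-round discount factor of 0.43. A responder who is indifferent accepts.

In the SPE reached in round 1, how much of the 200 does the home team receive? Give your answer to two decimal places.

By backward induction:
Round 4 (the home team proposes): rejection yields 0 for the away team; the home team offers 0 and keeps 200.
Round 3 (the away team proposes): the home team can get 200 next round, worth 0.43 × 200 = 86 now; the away team offers that and keeps 114.
Round 2 (the home team proposes): the away team can get 114 next round, worth 0.43 × 114 = 49.02 now, so the home team offers 49.02, keeping 150.98.
Round 1 (the away team proposes): the home team can get 150.98 next round, worth 0.43 × 150.98 = 64.9214 now; the away team offers that and keeps 135.0786.

64.92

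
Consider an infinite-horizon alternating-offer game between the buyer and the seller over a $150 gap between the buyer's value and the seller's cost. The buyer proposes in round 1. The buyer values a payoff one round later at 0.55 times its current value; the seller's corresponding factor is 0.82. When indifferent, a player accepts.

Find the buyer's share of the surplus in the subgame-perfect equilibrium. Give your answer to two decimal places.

49.18

In a stationary SPE each proposer offers the other exactly their discounted continuation value.
If the buyer keeps x when proposing and the seller keeps y when proposing, then x = 150 − 0.82y and y = 150 − 0.55x.
Solving: x = 150(1 − 0.82) / (1 − 0.55·0.82) = 27 / 0.549 ≈ 49.1803.
The seller gets 150 − 49.1803 ≈ 100.8197.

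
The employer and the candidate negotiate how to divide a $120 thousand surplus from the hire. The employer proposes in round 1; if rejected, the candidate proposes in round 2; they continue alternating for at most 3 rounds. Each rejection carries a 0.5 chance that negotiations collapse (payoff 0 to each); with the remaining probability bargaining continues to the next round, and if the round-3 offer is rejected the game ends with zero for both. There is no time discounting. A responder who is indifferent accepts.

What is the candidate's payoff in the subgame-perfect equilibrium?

30

By backward induction:
Round 3 (the employer proposes): the candidate will accept anything ≥ 0, so the employer offers 0 and keeps 120.
Round 2 (the candidate proposes): rejecting gives the employer an expected 0.5 × 120 = 60. The candidate offers 60 and keeps 120 − 60 = 60.
Round 1 (the employer proposes): rejecting gives the candidate an expected 0.5 × 60 = 30; the employer offers that and keeps 90.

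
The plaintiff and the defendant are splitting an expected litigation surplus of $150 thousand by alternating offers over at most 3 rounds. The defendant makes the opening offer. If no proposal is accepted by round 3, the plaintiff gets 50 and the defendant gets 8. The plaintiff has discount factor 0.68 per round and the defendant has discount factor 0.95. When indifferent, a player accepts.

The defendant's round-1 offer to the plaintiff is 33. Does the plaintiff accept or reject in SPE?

Work out the plaintiff's continuation value if the offer is rejected.
Round 3 (the defendant proposes): the plaintiff gets 50 if talks fail, so the defendant offers 50 and keeps 100.
Round 2 (the plaintiff proposes): the defendant can get 100 next round, worth 0.95 × 100 = 95 now. The plaintiff offers 95 and keeps 150 − 95 = 55.
So by rejecting in round 1, the plaintiff gets 55 next round, worth 0.68 × 55 = 37.4 now.
Offer 33 < 37.4, so the plaintiff rejects.

Reject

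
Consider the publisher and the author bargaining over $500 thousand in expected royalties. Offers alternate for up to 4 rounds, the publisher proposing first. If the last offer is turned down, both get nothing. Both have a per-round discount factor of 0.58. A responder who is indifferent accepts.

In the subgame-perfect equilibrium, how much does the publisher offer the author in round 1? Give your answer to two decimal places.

219.36

Round 4 (the author proposes): rejection yields 0 for the publisher; the author offers 0 and keeps 500.
Round 3 (the publisher proposes): the author can get 500 next round, worth 0.58 × 500 = 290 now, so the publisher offers 290, keeping 210.
Round 2 (the author proposes): the publisher can get 210 next round, worth 0.58 × 210 = 121.8 now, so the author offers 121.8, keeping 378.2.
Round 1 (the publisher proposes): the author can get 378.2 next round, worth 0.58 × 378.2 = 219.356 now. The publisher offers 219.356 and keeps 500 − 219.356 = 280.644.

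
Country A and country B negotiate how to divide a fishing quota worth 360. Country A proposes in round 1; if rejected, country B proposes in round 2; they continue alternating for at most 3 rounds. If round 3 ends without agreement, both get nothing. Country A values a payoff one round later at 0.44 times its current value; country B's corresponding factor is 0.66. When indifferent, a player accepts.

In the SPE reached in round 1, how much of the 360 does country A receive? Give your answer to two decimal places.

Solve by backward induction from round 3.
Round 3 (country A proposes): country B will accept anything ≥ 0, so country A offers 0 and keeps 360.
Round 2 (country B proposes): country A can get 360 next round, worth 0.44 × 360 = 158.4 now, so country B offers 158.4, keeping 201.6.
Round 1 (country A proposes): country B can get 201.6 next round, worth 0.66 × 201.6 = 133.056 now. Country A offers 133.056 and keeps 360 − 133.056 = 226.944.

226.94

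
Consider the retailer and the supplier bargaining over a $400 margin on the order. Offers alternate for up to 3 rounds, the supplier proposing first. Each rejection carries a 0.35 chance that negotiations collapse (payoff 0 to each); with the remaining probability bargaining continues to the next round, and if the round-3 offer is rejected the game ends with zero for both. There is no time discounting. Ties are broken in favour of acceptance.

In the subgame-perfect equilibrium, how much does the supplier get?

309

By backward induction:
Round 3 (the supplier proposes): the retailer will accept anything ≥ 0, so the supplier offers 0 and keeps 400.
Round 2 (the retailer proposes): rejecting gives the supplier an expected 0.65 × 400 = 260, so the retailer offers 260, keeping 140.
Round 1 (the supplier proposes): rejecting gives the retailer an expected 0.65 × 140 = 91. The supplier offers 91 and keeps 400 − 91 = 309.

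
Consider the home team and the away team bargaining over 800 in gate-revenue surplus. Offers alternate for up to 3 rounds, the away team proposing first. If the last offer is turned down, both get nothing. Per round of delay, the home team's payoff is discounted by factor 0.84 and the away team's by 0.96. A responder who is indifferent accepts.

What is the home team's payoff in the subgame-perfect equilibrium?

Round 3 (the away team proposes): the home team will accept anything ≥ 0, so the away team offers 0 and keeps 800.
Round 2 (the home team proposes): the away team can get 800 next round, worth 0.96 × 800 = 768 now. The home team offers 768 and keeps 800 − 768 = 32.
Round 1 (the away team proposes): the home team can get 32 next round, worth 0.84 × 32 = 26.88 now, so the away team offers 26.88, keeping 773.12.

26.88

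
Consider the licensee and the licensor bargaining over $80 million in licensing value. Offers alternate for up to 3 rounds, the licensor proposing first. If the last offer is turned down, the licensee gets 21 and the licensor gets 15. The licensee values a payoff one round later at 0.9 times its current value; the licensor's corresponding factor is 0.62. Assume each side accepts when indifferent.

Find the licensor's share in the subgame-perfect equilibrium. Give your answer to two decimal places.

40.92

Solve by backward induction from round 3.
Round 3 (the licensor proposes): the licensee gets 21 if talks fail, so the licensor offers 21 and keeps 59.
Round 2 (the licensee proposes): the licensor can get 59 next round, worth 0.62 × 59 = 36.58 now. The licensee offers 36.58 and keeps 80 − 36.58 = 43.42.
Round 1 (the licensor proposes): the licensee can get 43.42 next round, worth 0.9 × 43.42 = 39.078 now, so the licensor offers 39.078, keeping 40.922.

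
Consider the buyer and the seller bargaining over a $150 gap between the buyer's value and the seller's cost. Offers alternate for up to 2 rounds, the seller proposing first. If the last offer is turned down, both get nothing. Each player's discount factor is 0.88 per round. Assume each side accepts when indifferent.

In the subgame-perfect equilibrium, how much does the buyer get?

Round 2 (the buyer proposes): the seller will accept anything ≥ 0, so the buyer offers 0 and keeps 150.
Round 1 (the seller proposes): the buyer can get 150 next round, worth 0.88 × 150 = 132 now; the seller offers that and keeps 18.

132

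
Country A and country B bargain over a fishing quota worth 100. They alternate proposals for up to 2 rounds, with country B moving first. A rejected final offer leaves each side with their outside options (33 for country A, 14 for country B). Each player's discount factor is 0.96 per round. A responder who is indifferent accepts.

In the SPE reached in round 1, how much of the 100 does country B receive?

17.44

By backward induction:
Round 2 (country A proposes): country B gets 14 if talks fail, so country A offers 14 and keeps 86.
Round 1 (country B proposes): country A can get 86 next round, worth 0.96 × 86 = 82.56 now; country B offers that and keeps 17.44.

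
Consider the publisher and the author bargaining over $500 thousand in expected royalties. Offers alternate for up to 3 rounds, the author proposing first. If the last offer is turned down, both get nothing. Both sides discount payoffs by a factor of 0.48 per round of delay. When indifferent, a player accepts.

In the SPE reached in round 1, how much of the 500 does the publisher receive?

Work backward from the last round.
Round 3 (the author proposes): the publisher will accept anything ≥ 0, so the author offers 0 and keeps 500.
Round 2 (the publisher proposes): the author can get 500 next round, worth 0.48 × 500 = 240 now; the publisher offers that and keeps 260.
Round 1 (the author proposes): the publisher can get 260 next round, worth 0.48 × 260 = 124.8 now. The author offers 124.8 and keeps 500 − 124.8 = 375.2.

124.8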